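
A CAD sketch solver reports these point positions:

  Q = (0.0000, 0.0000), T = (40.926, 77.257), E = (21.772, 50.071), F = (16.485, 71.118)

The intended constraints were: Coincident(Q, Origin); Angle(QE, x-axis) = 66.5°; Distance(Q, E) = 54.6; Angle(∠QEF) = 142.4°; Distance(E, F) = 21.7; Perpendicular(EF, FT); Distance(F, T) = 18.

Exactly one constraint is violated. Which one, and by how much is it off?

Distance(F, T) = 18 — off by 7.20.

Q = (0.00, 0.00) ✓; QE at 66.50° ✓; |QE| = 54.60 ✓; ∠QEF = 142.4° ✓; |EF| = 21.70 ✓; ∠(EF, FT) = 90.00° ✓; |FT| = 25.20 ✗.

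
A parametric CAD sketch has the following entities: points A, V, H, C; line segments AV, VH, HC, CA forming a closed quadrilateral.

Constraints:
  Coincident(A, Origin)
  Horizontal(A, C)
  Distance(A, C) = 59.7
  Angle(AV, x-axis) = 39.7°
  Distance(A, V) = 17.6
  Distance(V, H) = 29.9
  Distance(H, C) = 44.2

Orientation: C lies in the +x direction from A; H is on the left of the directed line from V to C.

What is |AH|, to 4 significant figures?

47.27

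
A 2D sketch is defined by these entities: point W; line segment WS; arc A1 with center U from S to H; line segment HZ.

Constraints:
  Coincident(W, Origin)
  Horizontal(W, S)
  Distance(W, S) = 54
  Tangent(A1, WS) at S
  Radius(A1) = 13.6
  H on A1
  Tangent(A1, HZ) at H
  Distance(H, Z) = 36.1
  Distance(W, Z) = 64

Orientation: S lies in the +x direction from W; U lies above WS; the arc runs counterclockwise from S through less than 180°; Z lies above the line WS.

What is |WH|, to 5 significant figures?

68.064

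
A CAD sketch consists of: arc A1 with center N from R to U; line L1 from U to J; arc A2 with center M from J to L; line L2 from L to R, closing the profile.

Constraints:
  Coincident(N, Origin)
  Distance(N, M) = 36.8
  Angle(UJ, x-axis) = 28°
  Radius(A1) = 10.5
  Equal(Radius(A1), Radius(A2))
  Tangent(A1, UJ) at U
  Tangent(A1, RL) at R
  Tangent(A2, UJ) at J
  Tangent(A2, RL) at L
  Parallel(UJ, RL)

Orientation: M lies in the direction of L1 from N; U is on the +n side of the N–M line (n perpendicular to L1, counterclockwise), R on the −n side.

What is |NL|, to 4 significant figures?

38.27

The slot axis is L1's direction at 28.0°, so u = (cos 28.0°, sin 28.0°) = (0.8829, 0.4695) and n = (−sin 28.0°, cos 28.0°) = (-0.4695, 0.8829). N is at the origin and M lies 36.8 along u from N, so M = 36.8·u = (32.49, 17.28). Tangency of A1 to both parallel lines with radius 10.5 puts U and R at N ± 10.5·n: U = (-4.929, 9.271), R = (4.929, -9.271). Equal radii place J and L the same way about M: J = M + 10.5·n = (27.56, 26.55), L = M − 10.5·n = (37.42, 8.006). Then |NL| = |L − N| = 38.27.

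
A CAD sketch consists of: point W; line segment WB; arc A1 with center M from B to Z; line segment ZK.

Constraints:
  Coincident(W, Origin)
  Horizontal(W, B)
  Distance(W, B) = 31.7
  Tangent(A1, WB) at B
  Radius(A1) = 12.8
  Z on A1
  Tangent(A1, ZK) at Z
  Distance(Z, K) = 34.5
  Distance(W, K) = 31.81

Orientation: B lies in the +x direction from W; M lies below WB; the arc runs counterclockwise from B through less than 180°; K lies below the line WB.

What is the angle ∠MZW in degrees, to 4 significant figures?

154.0°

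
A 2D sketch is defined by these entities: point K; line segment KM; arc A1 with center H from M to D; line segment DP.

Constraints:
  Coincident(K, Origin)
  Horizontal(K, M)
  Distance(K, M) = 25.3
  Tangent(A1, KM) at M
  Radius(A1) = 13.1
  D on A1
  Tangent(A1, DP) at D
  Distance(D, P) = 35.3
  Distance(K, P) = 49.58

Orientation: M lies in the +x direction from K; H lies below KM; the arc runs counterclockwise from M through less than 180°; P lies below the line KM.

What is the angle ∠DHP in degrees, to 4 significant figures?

69.64°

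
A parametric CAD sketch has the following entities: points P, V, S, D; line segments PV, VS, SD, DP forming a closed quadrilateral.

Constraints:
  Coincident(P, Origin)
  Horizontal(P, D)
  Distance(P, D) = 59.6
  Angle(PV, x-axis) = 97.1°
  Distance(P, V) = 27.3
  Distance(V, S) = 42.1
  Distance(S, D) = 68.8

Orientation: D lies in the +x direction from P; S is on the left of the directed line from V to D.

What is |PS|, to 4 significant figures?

63.71

P is at the origin; PD is horizontal with |PD| = 59.6 and D in +x, so D = (59.6, 0). PV runs at 97.1° with |PV| = 27.3, so V = (-3.374, 27.09). S is determined by |VS| = 42.1 and |SD| = 68.8 together: it lies at the intersection of circle(V, 42.1) and circle(D, 68.8). With |VD| = 68.55, the foot of the radical line on VD is 12.68 from V and the perpendicular offset is √(42.1² − 12.68²) = 40.14. Taking the left-of-VD solution: S = (24.14, 58.96).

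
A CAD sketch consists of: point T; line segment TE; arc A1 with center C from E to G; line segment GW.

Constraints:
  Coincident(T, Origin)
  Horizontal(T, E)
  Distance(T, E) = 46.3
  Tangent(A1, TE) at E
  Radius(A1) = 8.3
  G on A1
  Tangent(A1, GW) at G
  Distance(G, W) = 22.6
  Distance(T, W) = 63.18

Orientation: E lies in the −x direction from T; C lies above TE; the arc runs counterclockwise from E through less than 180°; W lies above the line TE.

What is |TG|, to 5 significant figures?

42.453

T is at the origin; T and E share the same y with |TE| = 46.3 and E on the −x side, so E = (-46.300, 0.0000). The tangent condition forces CE to be normal to TE, so C = E + (0, 8.3) = (-46.300, 8.3000). Since CG ⟂ GW (tangency), |CW| = √(8.3² + 22.6²) = 24.076 regardless of where G sits on A1. So W lies on both circle(T, 63.18) and circle(C, 24.076); the above-TE intersection is W = (-55.246, 30.652). G is the foot of the tangent from W: G = (-40.130, 13.852).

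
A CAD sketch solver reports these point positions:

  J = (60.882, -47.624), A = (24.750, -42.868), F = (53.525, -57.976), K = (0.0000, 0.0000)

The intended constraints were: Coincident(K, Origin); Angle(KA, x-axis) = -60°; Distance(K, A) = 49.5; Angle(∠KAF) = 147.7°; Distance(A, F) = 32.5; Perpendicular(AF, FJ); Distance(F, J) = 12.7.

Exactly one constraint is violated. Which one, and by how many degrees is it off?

Perpendicular(AF, FJ) — off by 7.70°.

K = (0.00, 0.00) ✓; KA at -60.00° ✓; |KA| = 49.50 ✓; ∠KAF = 147.7° ✓; |AF| = 32.50 ✓; ∠(AF, FJ) = 82.30° ✗; |FJ| = 12.70 ✓.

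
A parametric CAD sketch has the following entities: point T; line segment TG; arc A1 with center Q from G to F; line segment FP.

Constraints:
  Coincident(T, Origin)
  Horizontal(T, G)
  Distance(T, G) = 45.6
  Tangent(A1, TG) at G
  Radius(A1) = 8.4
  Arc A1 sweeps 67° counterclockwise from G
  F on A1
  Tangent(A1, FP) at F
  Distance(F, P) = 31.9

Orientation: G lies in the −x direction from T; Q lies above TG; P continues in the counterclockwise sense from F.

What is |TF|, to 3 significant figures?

38.2

Tangency of A1 to TG means the radius QG is perpendicular to TG, so Q = G + (0, 8.4) = (-45.6, 8.40). On A1, G sits at bearing -90° from Q; a 67° counterclockwise sweep puts F at bearing -23°, so F = Q + 8.4·(cos -23°, sin -23°) = (-37.9, 5.12). Then |TF| = |F − T| = 38.2.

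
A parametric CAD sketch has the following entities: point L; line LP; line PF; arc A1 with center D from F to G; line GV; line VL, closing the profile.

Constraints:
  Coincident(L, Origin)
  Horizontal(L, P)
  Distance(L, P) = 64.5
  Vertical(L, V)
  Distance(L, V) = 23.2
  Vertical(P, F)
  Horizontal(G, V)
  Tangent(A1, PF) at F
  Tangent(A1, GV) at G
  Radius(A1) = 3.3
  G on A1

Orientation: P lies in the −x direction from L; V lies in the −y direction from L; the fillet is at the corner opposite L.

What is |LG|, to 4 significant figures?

65.45

The virtual corner opposite L is at (-64.50, -23.20). A1 meets PF tangentially, so DF is at right angles to PF and A1 meets GV tangentially, so DG is at right angles to GV, with radius 3.3, so the center D sits 3.3 in from both sides at D = (-61.20, -19.90). That places the tangent points at F = (-64.50, -19.90) on PF and G = (-61.20, -23.20) on GV. Then |LG| = |G − L| = 65.45.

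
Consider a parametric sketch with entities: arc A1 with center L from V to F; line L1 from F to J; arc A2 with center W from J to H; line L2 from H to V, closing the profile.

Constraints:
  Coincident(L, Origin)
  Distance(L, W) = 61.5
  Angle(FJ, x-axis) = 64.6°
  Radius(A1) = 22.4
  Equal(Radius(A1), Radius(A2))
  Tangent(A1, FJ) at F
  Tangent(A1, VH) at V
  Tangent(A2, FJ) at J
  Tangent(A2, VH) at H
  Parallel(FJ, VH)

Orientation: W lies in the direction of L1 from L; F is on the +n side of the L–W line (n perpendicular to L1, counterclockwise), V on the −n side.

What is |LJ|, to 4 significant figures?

65.45

The slot axis is L1's direction at 64.6°, so u = (cos 64.6°, sin 64.6°) = (0.4289, 0.9033) and n = (−sin 64.6°, cos 64.6°) = (-0.9033, 0.4289). L is at the origin and W lies 61.5 along u from L, so W = 61.5·u = (26.38, 55.56). Tangency of A1 to both parallel lines with radius 22.4 puts F and V at L ± 22.4·n: F = (-20.23, 9.608), V = (20.23, -9.608). Equal radii place J and H the same way about W: J = W + 22.4·n = (6.145, 65.16), H = W − 22.4·n = (46.61, 45.95). Then |LJ| = |J − L| = 65.45.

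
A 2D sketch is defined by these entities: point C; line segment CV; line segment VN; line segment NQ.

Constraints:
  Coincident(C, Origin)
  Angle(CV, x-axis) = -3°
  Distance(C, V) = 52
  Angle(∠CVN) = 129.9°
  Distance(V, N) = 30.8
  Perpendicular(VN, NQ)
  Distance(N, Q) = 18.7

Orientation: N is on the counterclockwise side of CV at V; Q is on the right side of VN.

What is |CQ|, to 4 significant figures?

86.89

C is at the origin; CV runs at -3.0° with length 52.0, so V = 52.0·(cos -3.0°, sin -3.0°) = (51.93, -2.721). ∠CVN = 129.9°, so VN runs at -3.0° + (180° − 129.9°) = 47.10° from the x-axis; with |VN| = 30.8, N = V + 30.8·(cos 47.10°, sin 47.10°) = (72.89, 19.84). VN is perpendicular to NQ; with |NQ| = 18.7 on the right of VN, Q = N + 18.7·(0.7325, -0.6807) = (86.59, 7.111). Then |CQ| = |Q − C| = 86.89.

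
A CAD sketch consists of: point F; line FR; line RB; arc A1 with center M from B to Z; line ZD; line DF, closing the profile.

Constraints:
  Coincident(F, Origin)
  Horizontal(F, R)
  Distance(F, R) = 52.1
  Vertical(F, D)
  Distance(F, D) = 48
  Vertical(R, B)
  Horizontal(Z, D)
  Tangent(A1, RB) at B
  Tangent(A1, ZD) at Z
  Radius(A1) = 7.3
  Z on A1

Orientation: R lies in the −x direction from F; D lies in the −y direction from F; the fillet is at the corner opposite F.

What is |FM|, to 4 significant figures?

60.53

F and D share the same x with |FD| = 48.0 and D on the −y side, so D = (0.000, -48.00). The virtual corner opposite F is at (-52.10, -48.00). A1 meets RB tangentially, so MB is at right angles to RB and since A1 is tangent to ZD there, MZ ⟂ ZD, with radius 7.3, so the center M sits 7.3 in from both sides at M = (-44.80, -40.70). Then |FM| = |M − F| = 60.53.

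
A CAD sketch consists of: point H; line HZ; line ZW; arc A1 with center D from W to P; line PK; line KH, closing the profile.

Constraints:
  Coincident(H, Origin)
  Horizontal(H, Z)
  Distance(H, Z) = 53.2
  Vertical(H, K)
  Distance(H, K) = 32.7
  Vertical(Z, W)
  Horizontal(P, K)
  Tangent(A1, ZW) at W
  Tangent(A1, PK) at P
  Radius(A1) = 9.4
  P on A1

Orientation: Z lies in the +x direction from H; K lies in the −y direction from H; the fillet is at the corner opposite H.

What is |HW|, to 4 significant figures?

58.08

H is at the origin; HZ is horizontal with |HZ| = 53.2 and Z on the +x side, so Z = (53.20, 0.000). H and K share the same x with |HK| = 32.7 and K on the −y side, so K = (0.000, -32.70). The virtual corner opposite H is at (53.20, -32.70). A1 meets ZW tangentially, so DW is at right angles to ZW and A1 meets PK tangentially, so DP is at right angles to PK, with radius 9.4, so the center D sits 9.4 in from both sides at D = (43.80, -23.30). That places the tangent points at W = (53.20, -23.30) on ZW and P = (43.80, -32.70) on PK. Then |HW| = |W − H| = 58.08.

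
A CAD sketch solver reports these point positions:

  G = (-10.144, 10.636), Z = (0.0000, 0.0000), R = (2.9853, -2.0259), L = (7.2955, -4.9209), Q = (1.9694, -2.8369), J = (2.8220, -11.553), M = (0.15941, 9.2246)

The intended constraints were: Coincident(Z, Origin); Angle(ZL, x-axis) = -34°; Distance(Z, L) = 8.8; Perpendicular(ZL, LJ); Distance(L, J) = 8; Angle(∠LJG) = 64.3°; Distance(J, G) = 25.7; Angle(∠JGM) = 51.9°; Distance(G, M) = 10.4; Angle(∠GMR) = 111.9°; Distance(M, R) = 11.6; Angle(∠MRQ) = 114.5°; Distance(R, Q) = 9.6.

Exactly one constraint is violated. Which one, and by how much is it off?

Distance(R, Q) = 9.6 — off by 8.30.

Z = (0.00, 0.00) ✓; ZL at -34.00° ✓; |ZL| = 8.800 ✓; ∠(ZL, LJ) = 90.00° ✓; |LJ| = 8.000 ✓; ∠LJG = 64.30° ✓; |JG| = 25.70 ✓; ∠JGM = 51.90° ✓; |GM| = 10.40 ✓; ∠GMR = 111.9° ✓; |MR| = 11.60 ✓; ∠MRQ = 114.5° ✓; |RQ| = 1.300 ✗.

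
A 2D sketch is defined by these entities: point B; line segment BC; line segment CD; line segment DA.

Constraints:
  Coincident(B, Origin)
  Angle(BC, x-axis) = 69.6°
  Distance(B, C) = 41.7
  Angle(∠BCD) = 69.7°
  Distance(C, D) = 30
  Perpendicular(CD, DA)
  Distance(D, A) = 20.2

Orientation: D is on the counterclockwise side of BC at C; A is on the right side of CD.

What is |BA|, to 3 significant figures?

61.3

B is at the origin; BC runs at 69.6° with length 41.7, so C = 41.7·(cos 69.6°, sin 69.6°) = (14.5, 39.1). ∠BCD = 69.7°, so CD runs at 69.6° + (180° − 69.7°) = 180° from the x-axis; with |CD| = 30.0, D = C + 30.0·(cos 180°, sin 180°) = (-15.5, 39.1). CD is perpendicular to DA; with |DA| = 20.2 on the right of CD, A = D + 20.2·(0.00175, 1.00) = (-15.4, 59.3). Then |BA| = |A − B| = 61.3.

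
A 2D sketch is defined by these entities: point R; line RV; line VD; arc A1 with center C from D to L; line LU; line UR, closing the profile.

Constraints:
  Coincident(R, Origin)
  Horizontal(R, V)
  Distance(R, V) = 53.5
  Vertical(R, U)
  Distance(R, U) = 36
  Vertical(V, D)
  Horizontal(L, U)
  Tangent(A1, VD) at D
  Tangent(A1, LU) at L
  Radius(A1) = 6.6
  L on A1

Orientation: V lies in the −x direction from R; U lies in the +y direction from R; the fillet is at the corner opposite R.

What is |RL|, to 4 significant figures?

59.12

R is at the origin; RV is horizontal with |RV| = 53.5 and V on the −x side, so V = (-53.50, 0.000). RU is vertical with |RU| = 36.0 and U on the +y side, so U = (0.000, 36.00). The virtual corner opposite R is at (-53.50, 36.00). Tangency of A1 to VD means the radius CD is perpendicular to VD and the tangent condition forces CL to be normal to LU, with radius 6.6, so the center C sits 6.6 in from both sides at C = (-46.90, 29.40). That places the tangent points at D = (-53.50, 29.40) on VD and L = (-46.90, 36.00) on LU. Then |RL| = |L − R| = 59.12.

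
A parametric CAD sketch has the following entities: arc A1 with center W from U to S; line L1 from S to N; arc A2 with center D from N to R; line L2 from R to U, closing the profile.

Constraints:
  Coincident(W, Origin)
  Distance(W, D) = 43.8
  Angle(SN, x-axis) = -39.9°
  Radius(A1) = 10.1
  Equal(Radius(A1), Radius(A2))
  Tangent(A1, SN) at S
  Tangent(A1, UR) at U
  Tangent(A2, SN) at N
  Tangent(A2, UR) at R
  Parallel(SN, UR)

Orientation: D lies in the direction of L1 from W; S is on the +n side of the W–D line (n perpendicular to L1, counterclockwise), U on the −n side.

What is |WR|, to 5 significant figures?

44.949

Tangency of A1 to both parallel lines with radius 10.1 puts S and U at W ± 10.1·n: S = (6.4786, 7.7484), U = (-6.4786, -7.7484). Equal radii place N and R the same way about D: N = D + 10.1·n = (40.080, -20.347), R = D − 10.1·n = (27.123, -35.844). Then |WR| = |R − W| = 44.949.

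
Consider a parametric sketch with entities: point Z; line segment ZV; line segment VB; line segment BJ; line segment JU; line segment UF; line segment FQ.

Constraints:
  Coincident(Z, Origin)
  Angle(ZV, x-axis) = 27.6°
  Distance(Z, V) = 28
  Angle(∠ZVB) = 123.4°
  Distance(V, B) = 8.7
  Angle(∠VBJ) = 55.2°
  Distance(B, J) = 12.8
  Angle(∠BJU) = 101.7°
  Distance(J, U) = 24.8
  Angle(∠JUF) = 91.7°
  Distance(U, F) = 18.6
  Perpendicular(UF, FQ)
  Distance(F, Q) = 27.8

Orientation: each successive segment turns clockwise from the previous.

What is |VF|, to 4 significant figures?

22.08

Z is at the origin; ZV runs at 27.6° with length 28.0, so V = (24.81, 12.97). ∠ZVB = 123.4° gives VB at -29.00° from the x-axis; with |VB| = 8.7, B = (32.42, 8.754). ∠VBJ = 55.2° gives BJ at -153.8° from the x-axis; with |BJ| = 12.8, J = (20.94, 3.103). ∠BJU = 101.7° gives JU at 127.9° from the x-axis; with |JU| = 24.8, U = (5.704, 22.67). ∠JUF = 91.7° gives UF at 39.60° from the x-axis; with |UF| = 18.6, F = (20.04, 34.53). Then |VF| = |F − V| = 22.08.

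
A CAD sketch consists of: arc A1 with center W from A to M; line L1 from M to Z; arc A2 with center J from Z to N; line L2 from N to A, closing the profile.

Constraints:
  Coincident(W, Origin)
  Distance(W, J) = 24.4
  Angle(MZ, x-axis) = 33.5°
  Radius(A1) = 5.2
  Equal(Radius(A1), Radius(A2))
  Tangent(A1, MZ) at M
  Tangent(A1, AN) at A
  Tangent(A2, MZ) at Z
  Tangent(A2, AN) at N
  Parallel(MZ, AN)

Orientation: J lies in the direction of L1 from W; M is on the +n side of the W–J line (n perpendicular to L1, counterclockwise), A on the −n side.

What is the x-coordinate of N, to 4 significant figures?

23.22

The slot axis is L1's direction at 33.5°, so u = (cos 33.5°, sin 33.5°) = (0.8339, 0.5519) and n = (−sin 33.5°, cos 33.5°) = (-0.5519, 0.8339). W is at the origin and J lies 24.4 along u from W, so J = 24.4·u = (20.35, 13.47). Tangency of A1 to both parallel lines with radius 5.2 puts M and A at W ± 5.2·n: M = (-2.870, 4.336), A = (2.870, -4.336). Equal radii place Z and N the same way about J: Z = J + 5.2·n = (17.48, 17.80), N = J − 5.2·n = (23.22, 9.131). So N.x = 23.22.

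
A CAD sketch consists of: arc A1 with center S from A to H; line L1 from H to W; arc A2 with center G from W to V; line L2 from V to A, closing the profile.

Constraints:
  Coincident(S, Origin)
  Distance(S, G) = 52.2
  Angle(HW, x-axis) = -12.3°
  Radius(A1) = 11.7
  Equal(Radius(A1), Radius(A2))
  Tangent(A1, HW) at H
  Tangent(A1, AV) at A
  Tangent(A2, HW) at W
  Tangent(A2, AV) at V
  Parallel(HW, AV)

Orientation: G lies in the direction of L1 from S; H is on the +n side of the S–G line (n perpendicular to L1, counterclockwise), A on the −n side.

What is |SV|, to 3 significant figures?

53.5

Tangency of A1 to both parallel lines with radius 11.7 puts H and A at S ± 11.7·n: H = (2.49, 11.4), A = (-2.49, -11.4). Equal radii place W and V the same way about G: W = G + 11.7·n = (53.5, 0.311), V = G − 11.7·n = (48.5, -22.6). Then |SV| = |V − S| = 53.5.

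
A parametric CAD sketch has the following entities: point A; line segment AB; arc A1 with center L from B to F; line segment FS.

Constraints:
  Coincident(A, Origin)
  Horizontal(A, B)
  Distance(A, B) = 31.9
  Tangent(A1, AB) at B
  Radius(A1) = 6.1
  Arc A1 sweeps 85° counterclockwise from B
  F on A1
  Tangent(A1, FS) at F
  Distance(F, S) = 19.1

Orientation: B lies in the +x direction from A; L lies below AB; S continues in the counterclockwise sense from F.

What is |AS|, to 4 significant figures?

34.48

A is at the origin; AB is horizontal with |AB| = 31.9 and B on the +x side, so B = (31.90, 0.000). Tangency of A1 to AB means the radius LB is perpendicular to AB, so L = B + (0, -6.1) = (31.90, -6.100). On A1, B sits at bearing 90° from L; an 85° counterclockwise sweep puts F at bearing 175°, so F = L + 6.1·(cos 175°, sin 175°) = (25.82, -5.568). Tangency of A1 to FS means the radius LF is perpendicular to FS, so FS runs along (−sin 175°, cos 175°); with |FS| = 19.1, S = (24.16, -24.60). Then |AS| = |S − A| = 34.48.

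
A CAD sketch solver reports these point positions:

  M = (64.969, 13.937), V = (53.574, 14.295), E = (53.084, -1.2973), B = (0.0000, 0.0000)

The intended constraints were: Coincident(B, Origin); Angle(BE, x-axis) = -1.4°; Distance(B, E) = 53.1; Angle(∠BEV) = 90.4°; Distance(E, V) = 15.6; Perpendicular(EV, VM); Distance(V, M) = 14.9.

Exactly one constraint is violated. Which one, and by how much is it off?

Distance(V, M) = 14.9 — off by 3.50.

B = (0.00, 0.00) ✓; BE at -1.400° ✓; |BE| = 53.10 ✓; ∠BEV = 90.40° ✓; |EV| = 15.60 ✓; ∠(EV, VM) = 90.00° ✓; |VM| = 11.40 ✗.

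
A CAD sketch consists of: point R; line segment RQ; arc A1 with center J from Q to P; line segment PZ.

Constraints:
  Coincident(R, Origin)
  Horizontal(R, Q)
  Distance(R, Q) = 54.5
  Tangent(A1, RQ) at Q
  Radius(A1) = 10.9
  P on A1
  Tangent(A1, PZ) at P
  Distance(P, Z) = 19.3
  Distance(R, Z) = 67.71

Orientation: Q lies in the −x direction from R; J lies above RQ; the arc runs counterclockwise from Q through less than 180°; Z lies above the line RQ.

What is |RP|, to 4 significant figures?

49.87

Checks: |JP| = 10.90 ✓; ∠(JP, PZ) = 90.00° ✓; |PZ| = 19.30 ✓; |RZ| = 67.71 ✓.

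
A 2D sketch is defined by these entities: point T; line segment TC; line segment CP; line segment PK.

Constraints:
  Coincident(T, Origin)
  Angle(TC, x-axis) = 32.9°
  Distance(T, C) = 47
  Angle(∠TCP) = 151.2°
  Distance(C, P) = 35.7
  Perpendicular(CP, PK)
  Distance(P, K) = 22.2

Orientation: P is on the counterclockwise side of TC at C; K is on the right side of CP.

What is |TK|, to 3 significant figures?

89.0

T is at the origin; TC runs at 32.9° with length 47.0, so C = 47.0·(cos 32.9°, sin 32.9°) = (39.5, 25.5). ∠TCP = 151.2°, so CP runs at 32.9° + (180° − 151.2°) = 61.7° from the x-axis; with |CP| = 35.7, P = C + 35.7·(cos 61.7°, sin 61.7°) = (56.4, 57.0). CP ⟂ PK; with |PK| = 22.2 on the right of CP, K = P + 22.2·(0.880, -0.474) = (75.9, 46.4). Then |TK| = |K − T| = 89.0.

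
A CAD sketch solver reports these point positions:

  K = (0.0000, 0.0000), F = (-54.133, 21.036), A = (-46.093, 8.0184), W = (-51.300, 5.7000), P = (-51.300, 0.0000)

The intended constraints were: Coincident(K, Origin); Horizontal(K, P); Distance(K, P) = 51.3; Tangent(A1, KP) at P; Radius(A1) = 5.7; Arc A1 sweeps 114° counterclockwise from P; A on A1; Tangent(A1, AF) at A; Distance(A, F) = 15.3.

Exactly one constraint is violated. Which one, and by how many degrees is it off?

Tangent(A1, AF) at A — off by 7.70°.

K = (0.00, 0.00) ✓; K.y = 0.00, P.y = 0.00 ✓; |KP| = 51.30 ✓; ∠(WP, PK) = 90.00° ✓; |WP| = 5.700 ✓; bearing(W→A) − bearing(W→P) = 114.0° ✓; |WA| = 5.700 ✓; ∠(WA, AF) = 82.30° ✗; |AF| = 15.30 ✓.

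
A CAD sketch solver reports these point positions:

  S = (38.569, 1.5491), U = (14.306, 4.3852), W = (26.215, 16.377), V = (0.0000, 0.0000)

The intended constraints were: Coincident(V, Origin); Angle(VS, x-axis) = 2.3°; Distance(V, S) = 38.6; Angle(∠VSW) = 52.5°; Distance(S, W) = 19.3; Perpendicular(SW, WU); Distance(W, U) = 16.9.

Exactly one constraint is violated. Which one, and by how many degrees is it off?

Perpendicular(SW, WU) — off by 5.40°.

V = (0.00, 0.00) ✓; VS at 2.300° ✓; |VS| = 38.60 ✓; ∠VSW = 52.50° ✓; |SW| = 19.30 ✓; ∠(SW, WU) = 95.40° ✗; |WU| = 16.90 ✓.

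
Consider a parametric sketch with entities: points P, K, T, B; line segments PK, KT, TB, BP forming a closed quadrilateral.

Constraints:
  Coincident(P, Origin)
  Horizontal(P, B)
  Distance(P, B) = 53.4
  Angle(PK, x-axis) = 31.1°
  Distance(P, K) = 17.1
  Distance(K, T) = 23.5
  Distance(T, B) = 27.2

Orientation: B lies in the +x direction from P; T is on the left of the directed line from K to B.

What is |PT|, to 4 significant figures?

40.59

Checks: |KT| = 23.50 ✓; |TB| = 27.20 ✓.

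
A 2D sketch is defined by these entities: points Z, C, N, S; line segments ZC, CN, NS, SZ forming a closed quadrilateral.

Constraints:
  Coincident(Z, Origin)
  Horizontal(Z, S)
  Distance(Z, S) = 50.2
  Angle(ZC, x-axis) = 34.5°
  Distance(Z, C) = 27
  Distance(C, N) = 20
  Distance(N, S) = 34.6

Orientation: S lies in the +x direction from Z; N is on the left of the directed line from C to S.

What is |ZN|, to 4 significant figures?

46.50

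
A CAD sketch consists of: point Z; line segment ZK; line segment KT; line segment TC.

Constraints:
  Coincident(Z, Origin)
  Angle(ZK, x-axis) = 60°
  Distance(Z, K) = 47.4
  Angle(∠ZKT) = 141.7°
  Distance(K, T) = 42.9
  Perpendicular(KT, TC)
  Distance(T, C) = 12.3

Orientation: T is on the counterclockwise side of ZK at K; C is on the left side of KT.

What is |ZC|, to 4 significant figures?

81.90

Z is at the origin; ZK runs at 60.0° with length 47.4, so K = 47.4·(cos 60.0°, sin 60.0°) = (23.70, 41.05). ∠ZKT = 141.7°, so KT runs at 60.0° + (180° − 141.7°) = 98.30° from the x-axis; with |KT| = 42.9, T = K + 42.9·(cos 98.30°, sin 98.30°) = (17.51, 83.50). The perpendicularity gives TC at right angles to KT; with |TC| = 12.3 on the left of KT, C = T + 12.3·(-0.9895, -0.1444) = (5.336, 81.72). Then |ZC| = |C − Z| = 81.90.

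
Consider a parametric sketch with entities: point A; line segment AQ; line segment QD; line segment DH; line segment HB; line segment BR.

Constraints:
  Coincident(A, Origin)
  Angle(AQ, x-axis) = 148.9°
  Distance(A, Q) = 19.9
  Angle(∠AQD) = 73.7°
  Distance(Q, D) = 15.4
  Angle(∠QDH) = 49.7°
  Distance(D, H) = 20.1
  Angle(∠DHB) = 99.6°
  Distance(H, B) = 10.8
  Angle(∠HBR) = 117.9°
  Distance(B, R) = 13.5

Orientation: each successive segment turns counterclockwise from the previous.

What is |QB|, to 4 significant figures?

11.99

A is at the origin; AQ runs at 148.9° with length 19.9, so Q = (-17.04, 10.28). ∠AQD = 73.7° gives QD at -104.8° from the x-axis; with |QD| = 15.4, D = (-20.97, -4.610). ∠QDH = 49.7° gives DH at 25.50° from the x-axis; with |DH| = 20.1, H = (-2.832, 4.043). ∠DHB = 99.6° gives HB at 105.9° from the x-axis; with |HB| = 10.8, B = (-5.790, 14.43). Then |QB| = |B − Q| = 11.99.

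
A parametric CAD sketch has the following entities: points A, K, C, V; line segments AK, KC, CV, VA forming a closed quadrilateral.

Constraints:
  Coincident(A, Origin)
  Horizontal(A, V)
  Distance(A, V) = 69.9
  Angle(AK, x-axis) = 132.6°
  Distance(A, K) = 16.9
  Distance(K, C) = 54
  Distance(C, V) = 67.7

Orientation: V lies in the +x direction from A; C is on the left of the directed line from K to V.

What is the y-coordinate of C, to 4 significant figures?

51.45

A is at the origin; A and V share the same y with |AV| = 69.9 and V in +x, so V = (69.9, 0). AK runs at 132.6° with |AK| = 16.9, so K = (-11.44, 12.44). C is determined by |KC| = 54.0 and |CV| = 67.7 together: it lies at the intersection of circle(K, 54.0) and circle(V, 67.7). With |KV| = 82.28, the foot of the radical line on KV is 31.01 from K and the perpendicular offset is √(54.0² − 31.01²) = 44.21. Taking the left-of-KV solution: C = (25.90, 51.45).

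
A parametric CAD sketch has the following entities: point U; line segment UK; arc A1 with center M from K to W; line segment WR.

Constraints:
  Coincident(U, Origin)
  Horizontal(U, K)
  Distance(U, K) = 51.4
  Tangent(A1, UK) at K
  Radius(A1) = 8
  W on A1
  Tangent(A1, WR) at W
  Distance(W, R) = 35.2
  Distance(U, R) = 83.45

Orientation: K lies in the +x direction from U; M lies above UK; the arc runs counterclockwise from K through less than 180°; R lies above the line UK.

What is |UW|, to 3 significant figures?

58.4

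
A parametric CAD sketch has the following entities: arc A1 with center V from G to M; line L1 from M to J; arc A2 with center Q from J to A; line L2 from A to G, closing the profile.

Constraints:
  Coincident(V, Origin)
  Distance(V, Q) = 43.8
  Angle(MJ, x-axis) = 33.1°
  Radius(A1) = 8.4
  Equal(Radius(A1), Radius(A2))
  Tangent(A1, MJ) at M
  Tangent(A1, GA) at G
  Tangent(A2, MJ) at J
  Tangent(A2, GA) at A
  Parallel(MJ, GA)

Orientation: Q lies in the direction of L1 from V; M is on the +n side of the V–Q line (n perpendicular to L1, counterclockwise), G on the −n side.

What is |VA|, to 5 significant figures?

44.598

The slot axis is L1's direction at 33.1°, so u = (cos 33.1°, sin 33.1°) = (0.83772, 0.54610) and n = (−sin 33.1°, cos 33.1°) = (-0.54610, 0.83772). V is at the origin and Q lies 43.8 along u from V, so Q = 43.8·u = (36.692, 23.919). Tangency of A1 to both parallel lines with radius 8.4 puts M and G at V ± 8.4·n: M = (-4.5873, 7.0368), G = (4.5873, -7.0368). Equal radii place J and A the same way about Q: J = Q + 8.4·n = (32.105, 30.956), A = Q − 8.4·n = (41.279, 16.882). Then |VA| = |A − V| = 44.598.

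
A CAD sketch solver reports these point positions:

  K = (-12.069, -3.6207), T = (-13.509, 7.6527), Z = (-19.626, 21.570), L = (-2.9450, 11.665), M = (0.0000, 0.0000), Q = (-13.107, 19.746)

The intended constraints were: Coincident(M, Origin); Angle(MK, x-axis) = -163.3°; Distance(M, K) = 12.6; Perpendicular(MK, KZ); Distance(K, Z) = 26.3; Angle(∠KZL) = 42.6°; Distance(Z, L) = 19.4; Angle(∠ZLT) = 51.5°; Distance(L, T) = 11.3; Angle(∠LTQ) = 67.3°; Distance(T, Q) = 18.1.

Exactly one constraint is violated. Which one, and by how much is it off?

Distance(T, Q) = 18.1 — off by 6.00.

M = (0.00, 0.00) ✓; MK at -163.3° ✓; |MK| = 12.60 ✓; ∠(MK, KZ) = 90.00° ✓; |KZ| = 26.30 ✓; ∠KZL = 42.60° ✓; |ZL| = 19.40 ✓; ∠ZLT = 51.50° ✓; |LT| = 11.30 ✓; ∠LTQ = 67.30° ✓; |TQ| = 12.10 ✗.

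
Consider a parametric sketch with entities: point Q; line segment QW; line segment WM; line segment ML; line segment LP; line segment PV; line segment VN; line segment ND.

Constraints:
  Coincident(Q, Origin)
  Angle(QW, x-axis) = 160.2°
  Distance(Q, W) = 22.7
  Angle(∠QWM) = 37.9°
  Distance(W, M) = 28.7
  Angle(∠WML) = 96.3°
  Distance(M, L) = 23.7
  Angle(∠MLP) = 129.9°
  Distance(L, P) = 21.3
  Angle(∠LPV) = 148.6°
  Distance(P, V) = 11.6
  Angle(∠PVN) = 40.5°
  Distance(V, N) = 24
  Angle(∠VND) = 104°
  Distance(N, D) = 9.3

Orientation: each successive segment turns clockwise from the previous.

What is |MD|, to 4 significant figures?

25.47

Q is at the origin; QW runs at 160.2° with length 22.7, so W = (-21.36, 7.689). ∠QWM = 37.9° gives WM at 18.10° from the x-axis; with |WM| = 28.7, M = (5.922, 16.61). ∠WML = 96.3° gives ML at -65.60° from the x-axis; with |ML| = 23.7, L = (15.71, -4.977). ∠MLP = 129.9° gives LP at -115.7° from the x-axis; with |LP| = 21.3, P = (6.475, -24.17). ∠LPV = 148.6° gives PV at -147.1° from the x-axis; with |PV| = 11.6, V = (-3.264, -30.47). ∠PVN = 40.5° gives VN at 73.40° from the x-axis; with |VN| = 24.0, N = (3.592, -7.471). ∠VND = 104.0° gives ND at -2.600° from the x-axis; with |ND| = 9.3, D = (12.88, -7.893). Then |MD| = |D − M| = 25.47.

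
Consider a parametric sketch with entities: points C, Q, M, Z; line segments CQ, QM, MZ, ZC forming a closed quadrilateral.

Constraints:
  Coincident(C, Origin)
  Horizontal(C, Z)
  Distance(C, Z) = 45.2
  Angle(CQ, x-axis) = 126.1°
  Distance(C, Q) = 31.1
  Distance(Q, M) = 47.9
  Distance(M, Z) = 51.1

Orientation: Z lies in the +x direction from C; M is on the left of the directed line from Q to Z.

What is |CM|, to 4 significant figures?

52.71

C is at the origin; CZ is horizontal with |CZ| = 45.2 and Z in +x, so Z = (45.2, 0). CQ runs at 126.1° with |CQ| = 31.1, so Q = (-18.32, 25.13). M is determined by |QM| = 47.9 and |MZ| = 51.1 together: it lies at the intersection of circle(Q, 47.9) and circle(Z, 51.1). With |QZ| = 68.31, the foot of the radical line on QZ is 31.84 from Q and the perpendicular offset is √(47.9² − 31.84²) = 35.79. Taking the left-of-QZ solution: M = (24.45, 46.70).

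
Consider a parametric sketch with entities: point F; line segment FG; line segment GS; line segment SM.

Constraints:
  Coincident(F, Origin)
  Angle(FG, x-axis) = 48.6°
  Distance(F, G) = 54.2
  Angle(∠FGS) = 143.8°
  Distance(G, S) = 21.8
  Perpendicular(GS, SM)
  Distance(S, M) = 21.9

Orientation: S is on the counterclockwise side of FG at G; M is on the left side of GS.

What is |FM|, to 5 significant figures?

66.313

∠FGS = 143.8°, so GS runs at 48.6° + (180° − 143.8°) = 84.800° from the x-axis; with |GS| = 21.8, S = G + 21.8·(cos 84.800°, sin 84.800°) = (37.819, 62.366). GS ⟂ SM; with |SM| = 21.9 on the left of GS, M = S + 21.9·(-0.99588, 0.090633) = (16.009, 64.351). Then |FM| = |M − F| = 66.313.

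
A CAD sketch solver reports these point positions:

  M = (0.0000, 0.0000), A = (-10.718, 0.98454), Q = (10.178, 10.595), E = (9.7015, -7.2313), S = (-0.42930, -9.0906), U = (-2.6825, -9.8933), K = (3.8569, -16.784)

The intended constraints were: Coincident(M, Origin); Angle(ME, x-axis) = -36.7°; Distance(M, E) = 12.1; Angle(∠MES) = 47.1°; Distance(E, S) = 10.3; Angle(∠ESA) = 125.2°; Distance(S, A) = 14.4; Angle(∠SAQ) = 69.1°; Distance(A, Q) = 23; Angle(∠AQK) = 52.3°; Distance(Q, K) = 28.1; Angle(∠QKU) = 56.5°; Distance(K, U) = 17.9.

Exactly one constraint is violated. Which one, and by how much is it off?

Distance(K, U) = 17.9 — off by 8.40.

M = (0.00, 0.00) ✓; ME at -36.70° ✓; |ME| = 12.10 ✓; ∠MES = 47.10° ✓; |ES| = 10.30 ✓; ∠ESA = 125.2° ✓; |SA| = 14.40 ✓; ∠SAQ = 69.10° ✓; |AQ| = 23.00 ✓; ∠AQK = 52.30° ✓; |QK| = 28.10 ✓; ∠QKU = 56.50° ✓; |KU| = 9.500 ✗.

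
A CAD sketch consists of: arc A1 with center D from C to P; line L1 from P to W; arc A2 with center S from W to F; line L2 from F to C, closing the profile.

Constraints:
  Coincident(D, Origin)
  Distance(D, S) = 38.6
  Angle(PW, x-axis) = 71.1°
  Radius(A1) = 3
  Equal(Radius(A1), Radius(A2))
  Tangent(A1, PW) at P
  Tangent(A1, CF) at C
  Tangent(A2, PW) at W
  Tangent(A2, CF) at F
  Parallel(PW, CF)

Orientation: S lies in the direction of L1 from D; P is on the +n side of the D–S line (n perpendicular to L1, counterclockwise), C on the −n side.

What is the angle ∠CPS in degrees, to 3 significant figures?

85.6°

The slot axis is L1's direction at 71.1°, so u = (cos 71.1°, sin 71.1°) = (0.324, 0.946) and n = (−sin 71.1°, cos 71.1°) = (-0.946, 0.324). D is at the origin and S lies 38.6 along u from D, so S = 38.6·u = (12.5, 36.5). Tangency of A1 to both parallel lines with radius 3.0 puts P and C at D ± 3.0·n: P = (-2.84, 0.972), C = (2.84, -0.972). Then cos ∠CPS = PC·PS / (|PC||PS|), giving 85.6°.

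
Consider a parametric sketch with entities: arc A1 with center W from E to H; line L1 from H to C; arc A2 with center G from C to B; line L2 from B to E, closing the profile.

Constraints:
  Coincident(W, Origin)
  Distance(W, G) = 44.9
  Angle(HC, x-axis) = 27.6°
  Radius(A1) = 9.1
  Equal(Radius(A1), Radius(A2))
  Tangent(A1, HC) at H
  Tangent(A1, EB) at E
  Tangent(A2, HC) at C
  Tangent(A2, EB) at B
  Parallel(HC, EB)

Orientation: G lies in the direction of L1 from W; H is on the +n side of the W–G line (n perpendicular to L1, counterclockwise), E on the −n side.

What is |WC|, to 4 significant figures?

45.81

The slot axis is L1's direction at 27.6°, so u = (cos 27.6°, sin 27.6°) = (0.8862, 0.4633) and n = (−sin 27.6°, cos 27.6°) = (-0.4633, 0.8862). W is at the origin and G lies 44.9 along u from W, so G = 44.9·u = (39.79, 20.80). Tangency of A1 to both parallel lines with radius 9.1 puts H and E at W ± 9.1·n: H = (-4.216, 8.064), E = (4.216, -8.064). Equal radii place C and B the same way about G: C = G + 9.1·n = (35.57, 28.87), B = G − 9.1·n = (44.01, 12.74). Then |WC| = |C − W| = 45.81.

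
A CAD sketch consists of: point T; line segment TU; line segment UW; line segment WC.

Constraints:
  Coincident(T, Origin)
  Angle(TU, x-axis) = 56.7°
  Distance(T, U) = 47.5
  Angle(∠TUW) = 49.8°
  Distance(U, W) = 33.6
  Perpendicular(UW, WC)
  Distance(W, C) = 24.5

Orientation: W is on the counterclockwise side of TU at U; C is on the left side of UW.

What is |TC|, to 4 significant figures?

12.14

T is at the origin; TU runs at 56.7° with length 47.5, so U = 47.5·(cos 56.7°, sin 56.7°) = (26.08, 39.70). ∠TUW = 49.8°, so UW runs at 56.7° + (180° − 49.8°) = 186.9° from the x-axis; with |UW| = 33.6, W = U + 33.6·(cos 186.9°, sin 186.9°) = (-7.278, 35.66). UW ⟂ WC; with |WC| = 24.5 on the left of UW, C = W + 24.5·(0.1201, -0.9928) = (-4.335, 11.34). Then |TC| = |C − T| = 12.14.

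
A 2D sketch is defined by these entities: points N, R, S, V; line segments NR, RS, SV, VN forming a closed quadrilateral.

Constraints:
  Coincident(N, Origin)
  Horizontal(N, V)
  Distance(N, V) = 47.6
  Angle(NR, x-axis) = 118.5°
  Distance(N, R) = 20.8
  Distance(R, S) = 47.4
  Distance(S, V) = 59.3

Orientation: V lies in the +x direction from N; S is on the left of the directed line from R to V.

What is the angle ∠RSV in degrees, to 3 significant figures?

67.8°

Checks: |RS| = 47.40 ✓; |SV| = 59.30 ✓.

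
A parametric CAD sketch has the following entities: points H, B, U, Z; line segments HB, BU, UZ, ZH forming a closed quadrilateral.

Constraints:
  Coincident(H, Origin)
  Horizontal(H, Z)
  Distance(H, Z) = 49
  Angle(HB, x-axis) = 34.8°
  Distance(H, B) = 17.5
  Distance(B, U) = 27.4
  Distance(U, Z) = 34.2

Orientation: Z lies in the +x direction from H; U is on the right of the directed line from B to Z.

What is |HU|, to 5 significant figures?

25.699

Checks: |BU| = 27.40 ✓; |UZ| = 34.20 ✓.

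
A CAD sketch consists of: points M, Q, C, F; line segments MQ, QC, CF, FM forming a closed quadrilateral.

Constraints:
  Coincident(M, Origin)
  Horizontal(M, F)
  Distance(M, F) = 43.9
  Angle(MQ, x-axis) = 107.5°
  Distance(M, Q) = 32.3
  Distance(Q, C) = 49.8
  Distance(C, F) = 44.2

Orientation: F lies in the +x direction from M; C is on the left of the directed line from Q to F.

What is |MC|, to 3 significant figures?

58.3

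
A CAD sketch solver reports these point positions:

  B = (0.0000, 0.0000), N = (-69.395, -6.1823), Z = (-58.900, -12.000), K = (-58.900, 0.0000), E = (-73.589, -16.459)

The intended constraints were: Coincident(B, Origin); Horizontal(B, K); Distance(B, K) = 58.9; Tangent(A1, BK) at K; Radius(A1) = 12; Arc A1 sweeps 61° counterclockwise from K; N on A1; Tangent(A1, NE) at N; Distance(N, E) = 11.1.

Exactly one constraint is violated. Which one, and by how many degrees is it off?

Tangent(A1, NE) at N — off by 6.80°.

B = (0.00, 0.00) ✓; B.y = 0.00, K.y = 0.00 ✓; |BK| = 58.90 ✓; ∠(ZK, KB) = 90.00° ✓; |ZK| = 12.00 ✓; bearing(Z→N) − bearing(Z→K) = 61.00° ✓; |ZN| = 12.00 ✓; ∠(ZN, NE) = 83.20° ✗; |NE| = 11.10 ✓.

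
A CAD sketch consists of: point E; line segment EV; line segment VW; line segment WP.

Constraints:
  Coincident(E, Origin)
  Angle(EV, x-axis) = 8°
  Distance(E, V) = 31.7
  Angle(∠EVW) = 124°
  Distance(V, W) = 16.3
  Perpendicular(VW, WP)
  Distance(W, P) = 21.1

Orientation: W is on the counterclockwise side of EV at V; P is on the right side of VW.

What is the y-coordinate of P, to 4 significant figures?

9.812

E is at the origin; EV runs at 8.0° with length 31.7, so V = 31.7·(cos 8.0°, sin 8.0°) = (31.39, 4.412). ∠EVW = 124.0°, so VW runs at 8.0° + (180° − 124.0°) = 64.00° from the x-axis; with |VW| = 16.3, W = V + 16.3·(cos 64.00°, sin 64.00°) = (38.54, 19.06). VW ⟂ WP; with |WP| = 21.1 on the right of VW, P = W + 21.1·(0.8988, -0.4384) = (57.50, 9.812). So P.y = 9.812.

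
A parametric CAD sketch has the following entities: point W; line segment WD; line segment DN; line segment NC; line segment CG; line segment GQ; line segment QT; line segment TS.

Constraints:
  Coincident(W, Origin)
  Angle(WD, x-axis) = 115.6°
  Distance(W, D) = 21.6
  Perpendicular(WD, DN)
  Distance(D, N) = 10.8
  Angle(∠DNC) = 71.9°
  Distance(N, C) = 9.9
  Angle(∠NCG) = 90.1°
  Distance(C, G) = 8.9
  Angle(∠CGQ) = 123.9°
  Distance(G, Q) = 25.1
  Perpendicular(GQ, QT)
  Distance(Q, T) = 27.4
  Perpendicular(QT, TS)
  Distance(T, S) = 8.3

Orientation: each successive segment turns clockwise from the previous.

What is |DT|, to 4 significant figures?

31.23

W is at the origin; WD runs at 115.6° with length 21.6, so D = (-9.333, 19.48). WD ⟂ DN, so DN runs at 25.60°; with |DN| = 10.8, N = (0.4067, 24.15). ∠DNC = 71.9° gives NC at -82.50° from the x-axis; with |NC| = 9.9, C = (1.699, 14.33). ∠NCG = 90.1° gives CG at -172.4° from the x-axis; with |CG| = 8.9, G = (-7.123, 13.15). ∠CGQ = 123.9° gives GQ at 131.5° from the x-axis; with |GQ| = 25.1, Q = (-23.75, 31.95). GQ ⟂ QT, so QT runs at 41.50°; with |QT| = 27.4, T = (-3.233, 50.11). Then |DT| = |T − D| = 31.23.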